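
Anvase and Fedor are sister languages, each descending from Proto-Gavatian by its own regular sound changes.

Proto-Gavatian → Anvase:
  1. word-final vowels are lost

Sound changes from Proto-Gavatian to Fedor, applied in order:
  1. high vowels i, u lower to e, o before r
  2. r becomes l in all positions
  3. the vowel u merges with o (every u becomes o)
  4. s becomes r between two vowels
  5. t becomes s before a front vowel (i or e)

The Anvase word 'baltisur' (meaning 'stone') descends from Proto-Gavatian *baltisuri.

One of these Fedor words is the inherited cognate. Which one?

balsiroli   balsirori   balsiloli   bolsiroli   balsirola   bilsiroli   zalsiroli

balsiroli

Fedor: *baltisuri > baltisori > baltisoli > baltiroli > balsiroli  (by pre-rhotic lowering, unconditioned shift, rhotacism, palatalisation)
The other candidates each miss or misapply at least one Fedor change.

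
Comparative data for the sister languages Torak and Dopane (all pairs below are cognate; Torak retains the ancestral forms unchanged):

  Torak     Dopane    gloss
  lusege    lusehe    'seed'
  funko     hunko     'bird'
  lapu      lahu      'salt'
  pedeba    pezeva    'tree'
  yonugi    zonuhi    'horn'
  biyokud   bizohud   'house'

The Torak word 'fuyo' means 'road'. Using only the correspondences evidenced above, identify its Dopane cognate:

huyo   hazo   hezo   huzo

funko ~ hunko — Torak f corresponds to Dopane h word-initially before a back vowel.
biyokud ~ bizohud — Torak y corresponds to Dopane z between vowels (before a back vowel).
Applying these to Torak 'fuyo':
  fuyo → huyo   (f→h word-initially before a back vowel)
  huyo → huzo   (y→z between vowels (before a back vowel))
So the Dopane cognate is 'huzo'.

huzo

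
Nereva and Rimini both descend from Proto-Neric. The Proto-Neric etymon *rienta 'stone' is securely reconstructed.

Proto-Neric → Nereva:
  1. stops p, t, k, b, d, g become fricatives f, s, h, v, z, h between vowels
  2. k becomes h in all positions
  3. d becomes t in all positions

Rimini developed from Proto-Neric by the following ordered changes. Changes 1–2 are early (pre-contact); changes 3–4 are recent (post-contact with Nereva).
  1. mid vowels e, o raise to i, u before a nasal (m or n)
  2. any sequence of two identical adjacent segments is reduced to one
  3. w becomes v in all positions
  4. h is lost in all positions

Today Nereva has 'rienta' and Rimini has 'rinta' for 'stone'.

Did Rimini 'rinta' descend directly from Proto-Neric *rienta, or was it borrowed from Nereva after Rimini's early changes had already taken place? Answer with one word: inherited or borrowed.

inherited

If inherited, *rienta would pass through all of Rimini's changes:
Rimini: *rienta > riinta > rinta  (by pre-nasal raising, degemination)
If borrowed from Nereva 'rienta' after the early changes, it would undergo only the recent ones:
  rule 3 (unconditioned shift): no change (rienta)
  rule 4 (h-loss): no change (rienta)
  ⇒ as a loan: rienta
Rimini 'rinta' matches the inherited outcome exactly, so it is an inherited cognate, not a loan.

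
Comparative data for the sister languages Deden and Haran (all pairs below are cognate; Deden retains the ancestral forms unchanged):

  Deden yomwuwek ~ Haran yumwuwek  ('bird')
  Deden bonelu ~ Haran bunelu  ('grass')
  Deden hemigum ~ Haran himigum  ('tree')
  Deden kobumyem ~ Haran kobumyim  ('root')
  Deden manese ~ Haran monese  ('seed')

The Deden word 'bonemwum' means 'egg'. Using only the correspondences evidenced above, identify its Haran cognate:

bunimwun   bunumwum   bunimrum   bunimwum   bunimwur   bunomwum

bunimwum

bonelu ~ bunelu — Deden o corresponds to Haran u after a consonant, before a nasal.
hemigum ~ himigum, kobumyem ~ kobumyim — Deden e corresponds to Haran i after a consonant, before a nasal.
Applying these to Deden 'bonemwum':
  bonemwum → bunemwum   (o→u after a consonant, before a nasal)
  bunemwum → bunimwum   (e→i after a consonant, before a nasal)
So the Haran cognate is 'bunimwum'.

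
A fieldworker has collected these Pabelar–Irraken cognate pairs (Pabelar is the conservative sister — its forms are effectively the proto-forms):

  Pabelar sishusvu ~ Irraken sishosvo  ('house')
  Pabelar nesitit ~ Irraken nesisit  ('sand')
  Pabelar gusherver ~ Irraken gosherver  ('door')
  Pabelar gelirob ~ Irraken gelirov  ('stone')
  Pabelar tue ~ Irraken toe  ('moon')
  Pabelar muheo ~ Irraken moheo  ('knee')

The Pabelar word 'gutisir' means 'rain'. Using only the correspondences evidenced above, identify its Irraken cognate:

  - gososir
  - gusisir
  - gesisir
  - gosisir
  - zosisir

sishusvu ~ sishosvo, gusherver ~ gosherver — Pabelar u corresponds to Irraken o after a consonant, before a consonant other than r, m, n, p, b, f, v.
nesitit ~ nesisit — Pabelar t corresponds to Irraken s between vowels (before a front vowel).
Applying these to Pabelar 'gutisir':
  gutisir → gotisir   (u→o after a consonant, before a consonant other than r, m, n, p, b, f, v)
  gotisir → gosisir   (t→s between vowels (before a front vowel))
So the Irraken cognate is 'gosisir'.

gosisir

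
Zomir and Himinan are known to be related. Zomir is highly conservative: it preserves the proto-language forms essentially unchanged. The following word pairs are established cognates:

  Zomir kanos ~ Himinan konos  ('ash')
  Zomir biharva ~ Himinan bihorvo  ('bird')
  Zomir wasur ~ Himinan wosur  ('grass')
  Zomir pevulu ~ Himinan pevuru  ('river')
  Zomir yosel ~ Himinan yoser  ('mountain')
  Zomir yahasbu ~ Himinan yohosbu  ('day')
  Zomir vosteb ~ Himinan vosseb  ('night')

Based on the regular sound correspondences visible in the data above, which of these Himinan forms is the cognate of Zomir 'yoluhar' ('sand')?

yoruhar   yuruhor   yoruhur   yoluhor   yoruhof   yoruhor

pevulu ~ pevuru — Zomir l corresponds to Himinan r between vowels (before a back vowel).
biharva ~ bihorvo — Zomir a corresponds to Himinan o after a consonant, before r.
Applying these to Zomir 'yoluhar':
  yoluhar → yoruhar   (l→r between vowels (before a back vowel))
  yoruhar → yoruhor   (a→o after a consonant, before r)
So the Himinan cognate is 'yoruhor'.

yoruhor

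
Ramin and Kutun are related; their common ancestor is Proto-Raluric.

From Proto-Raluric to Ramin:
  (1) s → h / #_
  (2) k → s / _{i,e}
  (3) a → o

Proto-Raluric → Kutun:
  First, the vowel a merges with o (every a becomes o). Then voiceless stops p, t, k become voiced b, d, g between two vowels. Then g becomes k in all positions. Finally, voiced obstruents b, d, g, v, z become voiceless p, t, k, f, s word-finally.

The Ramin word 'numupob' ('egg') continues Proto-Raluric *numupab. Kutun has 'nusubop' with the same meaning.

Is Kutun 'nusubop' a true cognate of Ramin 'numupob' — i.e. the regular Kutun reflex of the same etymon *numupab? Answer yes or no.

Derive the expected Kutun reflex of *numupab:
Kutun: *numupab
  numupab → numupob   [vowel merger]
  numupob → numubob   [intervocalic voicing]
  numubob (rule 3 does not apply)
  numubob → numubop   [final devoicing]
  giving Kutun numubop.
The regular Kutun reflex would be 'numubop', but the attested form is 'nusubop'. The correspondence is irregular, so they are not cognates (the Kutun form has a different source).

no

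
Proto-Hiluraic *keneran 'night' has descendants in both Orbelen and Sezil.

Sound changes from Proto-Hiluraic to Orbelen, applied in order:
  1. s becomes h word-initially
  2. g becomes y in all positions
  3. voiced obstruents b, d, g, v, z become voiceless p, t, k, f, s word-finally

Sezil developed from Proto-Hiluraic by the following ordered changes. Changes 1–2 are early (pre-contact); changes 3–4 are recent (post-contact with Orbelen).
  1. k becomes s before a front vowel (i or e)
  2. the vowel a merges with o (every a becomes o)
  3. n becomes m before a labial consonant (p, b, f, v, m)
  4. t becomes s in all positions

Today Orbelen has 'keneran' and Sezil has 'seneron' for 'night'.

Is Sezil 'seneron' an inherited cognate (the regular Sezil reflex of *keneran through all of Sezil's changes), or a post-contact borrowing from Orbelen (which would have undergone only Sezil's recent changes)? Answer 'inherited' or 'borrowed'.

inherited

If inherited, *keneran would pass through all of Sezil's changes:
Sezil: start from *keneran.
  rule 1 (palatalisation): keneran → seneran
  rule 2 (vowel merger): seneran → seneron
  rule 3: no change — seneron
  rule 4: no change — seneron
  ⇒ Sezil seneron
If borrowed from Orbelen 'keneran' after the early changes, it would undergo only the recent ones:
  rule 3 (nasal place assimilation): no change (keneran)
  rule 4 (unconditioned shift): no change (keneran)
  ⇒ as a loan: keneran
Sezil 'seneron' matches the inherited outcome exactly, so it is an inherited cognate, not a loan.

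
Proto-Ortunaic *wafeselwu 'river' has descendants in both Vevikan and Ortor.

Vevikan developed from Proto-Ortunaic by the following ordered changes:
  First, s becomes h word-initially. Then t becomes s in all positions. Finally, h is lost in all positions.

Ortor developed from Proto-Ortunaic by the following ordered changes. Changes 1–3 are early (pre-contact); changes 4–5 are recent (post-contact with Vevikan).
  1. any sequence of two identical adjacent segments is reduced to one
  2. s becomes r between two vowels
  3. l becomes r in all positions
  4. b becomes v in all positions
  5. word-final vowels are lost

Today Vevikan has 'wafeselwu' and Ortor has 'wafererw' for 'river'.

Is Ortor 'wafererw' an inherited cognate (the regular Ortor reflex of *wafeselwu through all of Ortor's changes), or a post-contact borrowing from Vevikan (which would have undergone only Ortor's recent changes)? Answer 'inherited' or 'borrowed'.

inherited

If inherited, *wafeselwu would pass through all of Ortor's changes:
Ortor: start from *wafeselwu.
  rule 1: no change — wafeselwu
  rule 2 (rhotacism): wafeselwu → waferelwu
  rule 3 (unconditioned shift): waferelwu → wafererwu
  rule 4: no change — wafererwu
  rule 5 (apocope): wafererwu → wafererw
  ⇒ Ortor wafererw
If borrowed from Vevikan 'wafeselwu' after the early changes, it would undergo only the recent ones:
  rule 4 (unconditioned shift): no change (wafeselwu)
  rule 5 (apocope): wafeselwu → wafeselw
  ⇒ as a loan: wafeselw
Ortor 'wafererw' matches the inherited outcome exactly, so it is an inherited cognate, not a loan.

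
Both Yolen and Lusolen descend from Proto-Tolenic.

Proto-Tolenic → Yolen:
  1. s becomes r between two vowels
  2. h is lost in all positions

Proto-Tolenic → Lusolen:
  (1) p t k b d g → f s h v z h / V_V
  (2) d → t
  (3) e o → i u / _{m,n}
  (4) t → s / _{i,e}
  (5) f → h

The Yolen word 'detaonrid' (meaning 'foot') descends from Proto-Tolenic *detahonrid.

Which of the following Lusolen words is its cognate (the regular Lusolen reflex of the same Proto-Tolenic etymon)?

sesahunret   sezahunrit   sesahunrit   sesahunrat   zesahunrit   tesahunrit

Lusolen: *detahonrid > desahonrid > tesahonrit > tesahunrit > sesahunrit  (by intervocalic lenition, unconditioned shift, pre-nasal raising, palatalisation)

sesahunrit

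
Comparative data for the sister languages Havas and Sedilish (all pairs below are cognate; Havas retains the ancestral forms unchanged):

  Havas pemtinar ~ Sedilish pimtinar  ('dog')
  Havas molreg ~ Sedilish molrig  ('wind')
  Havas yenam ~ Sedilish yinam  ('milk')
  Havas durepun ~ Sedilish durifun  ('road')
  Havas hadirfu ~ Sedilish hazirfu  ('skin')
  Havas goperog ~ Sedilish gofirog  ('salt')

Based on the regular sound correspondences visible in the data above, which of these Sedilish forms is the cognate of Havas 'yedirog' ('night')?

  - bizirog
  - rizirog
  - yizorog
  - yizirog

molreg ~ molrig — Havas e corresponds to Sedilish i after a consonant, before a consonant other than r, m, n, p, b, f, v.
hadirfu ~ hazirfu — Havas d corresponds to Sedilish z between vowels (before a front vowel).
Applying these to Havas 'yedirog':
  yedirog → yidirog   (e→i after a consonant, before a consonant other than r, m, n, p, b, f, v)
  yidirog → yizirog   (d→z between vowels (before a front vowel))
So the Sedilish cognate is 'yizirog'.

yizirog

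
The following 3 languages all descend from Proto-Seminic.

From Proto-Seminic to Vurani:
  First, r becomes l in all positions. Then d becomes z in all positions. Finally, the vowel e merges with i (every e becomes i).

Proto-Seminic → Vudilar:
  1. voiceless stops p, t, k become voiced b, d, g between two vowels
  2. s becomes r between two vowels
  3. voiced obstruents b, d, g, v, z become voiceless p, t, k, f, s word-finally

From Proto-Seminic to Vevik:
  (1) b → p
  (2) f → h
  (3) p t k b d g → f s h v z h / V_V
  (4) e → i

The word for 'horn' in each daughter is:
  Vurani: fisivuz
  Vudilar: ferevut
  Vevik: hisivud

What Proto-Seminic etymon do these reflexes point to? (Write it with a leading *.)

*fesevud

Position 3: Vurani has s, Vudilar has r, Vevik has s. Vurani preserves s here (none of its changes turn any other segment into s), so the proto-segment is *s.
Position 1: Vurani has f, Vudilar has f, Vevik has h. Vurani preserves f here (none of its changes turn any other segment into f), so the proto-segment is *f.
This points to *fesevud. Verify forward in each daughter:
Vurani: *fesevud > fesevuz > fisivuz  (by unconditioned shift, vowel merger)
Vudilar: *fesevud
  fesevud (rule 1 does not apply)
  fesevud → ferevud   [rhotacism]
  ferevud → ferevut   [final devoicing]
  giving Vudilar ferevut.
Vevik: start from *fesevud.
  rule 1: no change — fesevud
  rule 2 (unconditioned shift): fesevud → hesevud
  rule 3: no change — hesevud
  rule 4 (vowel merger): hesevud → hisivud
  ⇒ Vevik hisivud
Only *fesevud yields all of Vurani fisivuz, Vudilar ferevut, Vevik hisivud.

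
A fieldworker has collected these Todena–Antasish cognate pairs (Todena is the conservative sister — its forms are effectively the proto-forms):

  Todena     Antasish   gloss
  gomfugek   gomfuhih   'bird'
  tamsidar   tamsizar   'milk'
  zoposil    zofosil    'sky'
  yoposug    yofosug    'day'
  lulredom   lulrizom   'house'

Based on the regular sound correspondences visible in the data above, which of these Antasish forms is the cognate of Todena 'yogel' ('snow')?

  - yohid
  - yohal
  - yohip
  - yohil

gomfugek ~ gomfuhih — Todena g corresponds to Antasish h between vowels (before a front vowel).
gomfugek ~ gomfuhih, lulredom ~ lulrizom — Todena e corresponds to Antasish i after a consonant, before a consonant other than r, m, n, p, b, f, v.
Applying these to Todena 'yogel':
  yogel → yohel   (g→h between vowels (before a front vowel))
  yohel → yohil   (e→i after a consonant, before a consonant other than r, m, n, p, b, f, v)
So the Antasish cognate is 'yohil'.

yohil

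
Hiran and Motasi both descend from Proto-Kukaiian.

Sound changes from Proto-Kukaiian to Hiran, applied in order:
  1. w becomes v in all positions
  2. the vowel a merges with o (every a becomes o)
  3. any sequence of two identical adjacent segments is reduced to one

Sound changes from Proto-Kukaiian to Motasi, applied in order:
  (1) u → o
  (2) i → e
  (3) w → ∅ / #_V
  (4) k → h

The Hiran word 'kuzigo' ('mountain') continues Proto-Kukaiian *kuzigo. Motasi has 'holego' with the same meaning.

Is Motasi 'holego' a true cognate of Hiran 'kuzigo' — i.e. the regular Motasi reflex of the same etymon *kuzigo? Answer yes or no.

Derive the expected Motasi reflex of *kuzigo:
Motasi: start from *kuzigo.
  rule 1 (vowel merger): kuzigo → kozigo
  rule 2 (vowel merger): kozigo → kozego
  rule 3: no change — kozego
  rule 4 (unconditioned shift): kozego → hozego
  ⇒ Motasi hozego
The regular Motasi reflex would be 'hozego', but the attested form is 'holego'. The correspondence is irregular, so they are not cognates (the Motasi form has a different source).

no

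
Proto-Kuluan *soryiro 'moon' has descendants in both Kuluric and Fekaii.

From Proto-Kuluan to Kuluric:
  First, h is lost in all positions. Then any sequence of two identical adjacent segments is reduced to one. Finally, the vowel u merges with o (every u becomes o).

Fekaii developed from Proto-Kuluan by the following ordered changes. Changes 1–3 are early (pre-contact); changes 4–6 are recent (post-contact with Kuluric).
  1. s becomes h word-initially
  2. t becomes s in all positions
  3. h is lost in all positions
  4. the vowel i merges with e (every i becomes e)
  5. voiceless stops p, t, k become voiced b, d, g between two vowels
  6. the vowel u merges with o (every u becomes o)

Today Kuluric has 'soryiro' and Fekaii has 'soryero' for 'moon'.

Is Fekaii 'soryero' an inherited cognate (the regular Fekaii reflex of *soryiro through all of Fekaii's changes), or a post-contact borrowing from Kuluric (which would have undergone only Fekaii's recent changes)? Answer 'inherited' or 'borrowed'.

If inherited, *soryiro would pass through all of Fekaii's changes:
Fekaii: *soryiro > horyiro > oryiro > oryero  (by debuccalisation, h-loss, vowel merger)
If borrowed from Kuluric 'soryiro' after the early changes, it would undergo only the recent ones:
  rule 4 (vowel merger): soryiro → soryero
  rule 5 (intervocalic voicing): no change (soryero)
  rule 6 (vowel merger): no change (soryero)
  ⇒ as a loan: soryero
Fekaii 'soryero' matches the loan outcome 'soryero', not the inherited 'oryero' — it skipped the early Fekaii changes, so it was borrowed from Kuluric.

borrowed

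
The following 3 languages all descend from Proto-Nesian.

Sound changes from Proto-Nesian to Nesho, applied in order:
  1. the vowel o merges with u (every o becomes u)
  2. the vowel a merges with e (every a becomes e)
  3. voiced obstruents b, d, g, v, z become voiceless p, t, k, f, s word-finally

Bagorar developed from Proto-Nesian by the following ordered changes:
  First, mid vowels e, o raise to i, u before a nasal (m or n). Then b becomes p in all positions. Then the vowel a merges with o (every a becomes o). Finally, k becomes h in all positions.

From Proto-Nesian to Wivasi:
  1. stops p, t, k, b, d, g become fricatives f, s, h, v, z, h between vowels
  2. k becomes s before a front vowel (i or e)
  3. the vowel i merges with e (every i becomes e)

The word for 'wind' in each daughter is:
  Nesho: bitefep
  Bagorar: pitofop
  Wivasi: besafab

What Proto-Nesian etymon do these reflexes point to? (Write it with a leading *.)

Position 7: Nesho has p, Bagorar has p, Wivasi has b. Wivasi preserves b here (none of its changes turn any other segment into b), so the proto-segment is *b.
Position 1: Nesho has b, Bagorar has p, Wivasi has b. Nesho preserves b here (none of its changes turn any other segment into b), so the proto-segment is *b.
Position 3: Nesho has t, Bagorar has t, Wivasi has s. Bagorar preserves t here (none of its changes turn any other segment into t), so the proto-segment is *t.
This points to *bitafab. Verify forward in each daughter:
Nesho: *bitafab > bitefeb > bitefep  (by vowel merger, final devoicing)
Bagorar: *bitafab > pitafap > pitofop  (by unconditioned shift, vowel merger)
Wivasi: start from *bitafab.
  rule 1 (intervocalic lenition): bitafab → bisafab
  rule 2: no change — bisafab
  rule 3 (vowel merger): bisafab → besafab
  ⇒ Wivasi besafab
Only *bitafab yields all of Nesho bitefep, Bagorar pitofop, Wivasi besafab.

*bitafab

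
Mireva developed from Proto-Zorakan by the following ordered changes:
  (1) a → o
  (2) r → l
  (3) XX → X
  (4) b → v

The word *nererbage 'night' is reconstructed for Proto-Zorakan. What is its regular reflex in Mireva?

Mireva: *nererbage > nererboge > nelelboge > nelelvoge  (by vowel merger, unconditioned shift, unconditioned shift)

nelelvoge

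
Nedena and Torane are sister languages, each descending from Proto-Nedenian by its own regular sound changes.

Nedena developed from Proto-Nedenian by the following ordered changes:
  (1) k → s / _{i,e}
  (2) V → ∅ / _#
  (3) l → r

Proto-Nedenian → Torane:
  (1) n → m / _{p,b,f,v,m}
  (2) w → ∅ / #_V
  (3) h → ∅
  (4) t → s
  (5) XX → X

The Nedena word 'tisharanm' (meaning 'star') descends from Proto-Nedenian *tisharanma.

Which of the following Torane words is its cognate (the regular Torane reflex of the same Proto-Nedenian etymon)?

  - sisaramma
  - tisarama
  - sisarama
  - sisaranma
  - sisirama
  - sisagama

Torane: *tisharanma > tisharamma > tisaramma > sisaramma > sisarama  (by nasal place assimilation, h-loss, unconditioned shift, degemination)

sisarama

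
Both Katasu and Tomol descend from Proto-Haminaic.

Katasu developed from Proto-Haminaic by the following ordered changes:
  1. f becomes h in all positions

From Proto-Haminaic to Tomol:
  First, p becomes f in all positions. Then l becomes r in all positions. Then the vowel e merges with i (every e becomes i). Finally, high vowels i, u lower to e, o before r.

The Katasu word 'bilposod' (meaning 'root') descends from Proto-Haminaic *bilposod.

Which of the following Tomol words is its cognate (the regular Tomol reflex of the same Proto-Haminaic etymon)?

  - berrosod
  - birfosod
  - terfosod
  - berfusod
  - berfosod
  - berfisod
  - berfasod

Tomol: start from *bilposod.
  rule 1 (unconditioned shift): bilposod → bilfosod
  rule 2 (unconditioned shift): bilfosod → birfosod
  rule 3: no change — birfosod
  rule 4 (pre-rhotic lowering): birfosod → berfosod
  ⇒ Tomol berfosod
Among the options, 'berfosod' alone shows every Tomol change applied in order.

berfosod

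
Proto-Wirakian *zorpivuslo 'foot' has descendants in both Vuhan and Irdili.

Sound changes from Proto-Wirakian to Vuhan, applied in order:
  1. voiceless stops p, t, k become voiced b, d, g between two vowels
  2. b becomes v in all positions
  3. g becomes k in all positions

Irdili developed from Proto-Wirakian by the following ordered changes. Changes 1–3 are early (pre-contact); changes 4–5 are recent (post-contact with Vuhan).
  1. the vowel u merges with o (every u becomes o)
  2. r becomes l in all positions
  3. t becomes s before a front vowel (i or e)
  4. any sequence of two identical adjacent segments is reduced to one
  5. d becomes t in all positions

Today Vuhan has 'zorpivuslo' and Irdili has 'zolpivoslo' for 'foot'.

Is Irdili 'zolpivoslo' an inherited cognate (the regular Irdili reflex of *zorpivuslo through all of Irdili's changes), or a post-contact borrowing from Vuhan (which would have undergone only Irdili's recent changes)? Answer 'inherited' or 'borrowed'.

inherited

If inherited, *zorpivuslo would pass through all of Irdili's changes:
Irdili: start from *zorpivuslo.
  rule 1 (vowel merger): zorpivuslo → zorpivoslo
  rule 2 (unconditioned shift): zorpivoslo → zolpivoslo
  rule 3: no change — zolpivoslo
  rule 4: no change — zolpivoslo
  rule 5: no change — zolpivoslo
  ⇒ Irdili zolpivoslo
If borrowed from Vuhan 'zorpivuslo' after the early changes, it would undergo only the recent ones:
  rule 4 (degemination): no change (zorpivuslo)
  rule 5 (unconditioned shift): no change (zorpivuslo)
  ⇒ as a loan: zorpivuslo
Irdili 'zolpivoslo' matches the inherited outcome exactly, so it is an inherited cognate, not a loan.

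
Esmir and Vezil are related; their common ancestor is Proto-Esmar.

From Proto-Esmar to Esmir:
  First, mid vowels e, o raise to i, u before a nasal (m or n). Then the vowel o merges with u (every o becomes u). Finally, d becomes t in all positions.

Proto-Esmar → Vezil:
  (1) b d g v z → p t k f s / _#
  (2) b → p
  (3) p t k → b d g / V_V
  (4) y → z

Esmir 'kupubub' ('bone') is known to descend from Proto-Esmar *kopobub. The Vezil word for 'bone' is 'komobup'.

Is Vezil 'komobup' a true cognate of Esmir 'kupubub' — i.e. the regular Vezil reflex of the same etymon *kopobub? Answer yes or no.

Derive the expected Vezil reflex of *kopobub:
Vezil: *kopobub
  kopobub → kopobup   [final devoicing]
  kopobup → kopopup   [unconditioned shift]
  kopopup → kobobup   [intervocalic voicing]
  kobobup (rule 4 does not apply)
  giving Vezil kobobup.
The regular Vezil reflex would be 'kobobup', but the attested form is 'komobup'. The correspondence is irregular, so they are not cognates (the Vezil form has a different source).

no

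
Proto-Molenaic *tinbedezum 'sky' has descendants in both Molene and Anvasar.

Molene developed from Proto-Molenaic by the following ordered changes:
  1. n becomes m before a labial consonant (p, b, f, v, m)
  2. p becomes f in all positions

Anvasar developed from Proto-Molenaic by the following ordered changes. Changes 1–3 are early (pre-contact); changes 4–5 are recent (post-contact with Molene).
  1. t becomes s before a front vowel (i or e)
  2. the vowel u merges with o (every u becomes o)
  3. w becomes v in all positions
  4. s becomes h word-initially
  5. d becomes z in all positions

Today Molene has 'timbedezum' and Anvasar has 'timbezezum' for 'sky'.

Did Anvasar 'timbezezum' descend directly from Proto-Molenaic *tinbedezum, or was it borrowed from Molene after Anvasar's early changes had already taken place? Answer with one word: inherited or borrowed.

If inherited, *tinbedezum would pass through all of Anvasar's changes:
Anvasar: start from *tinbedezum.
  rule 1 (palatalisation): tinbedezum → sinbedezum
  rule 2 (vowel merger): sinbedezum → sinbedezom
  rule 3: no change — sinbedezom
  rule 4 (debuccalisation): sinbedezom → hinbedezom
  rule 5 (unconditioned shift): hinbedezom → hinbezezom
  ⇒ Anvasar hinbezezom
If borrowed from Molene 'timbedezum' after the early changes, it would undergo only the recent ones:
  rule 4 (debuccalisation): no change (timbedezum)
  rule 5 (unconditioned shift): timbedezum → timbezezum
  ⇒ as a loan: timbezezum
Anvasar 'timbezezum' matches the loan outcome 'timbezezum', not the inherited 'hinbezezom' — it skipped the early Anvasar changes, so it was borrowed from Molene.

borrowed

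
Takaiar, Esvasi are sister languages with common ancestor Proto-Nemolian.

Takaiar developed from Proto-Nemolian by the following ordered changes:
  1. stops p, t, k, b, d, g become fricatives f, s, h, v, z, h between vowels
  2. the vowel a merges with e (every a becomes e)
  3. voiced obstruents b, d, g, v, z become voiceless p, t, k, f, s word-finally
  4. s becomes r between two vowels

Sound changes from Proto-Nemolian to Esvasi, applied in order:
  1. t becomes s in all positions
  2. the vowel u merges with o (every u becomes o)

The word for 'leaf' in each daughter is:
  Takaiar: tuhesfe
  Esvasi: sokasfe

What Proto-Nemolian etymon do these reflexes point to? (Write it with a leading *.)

*tukasfe

Position 3: Takaiar has h, Esvasi has k. Esvasi preserves k here (none of its changes turn any other segment into k), so the proto-segment is *k.
Position 1: Takaiar has t, Esvasi has s. Taking the neighbouring segments as reconstructed: Takaiar t can only go back to *t; Esvasi s could go back to *t or *s — the one source consistent with every daughter is *t.
Continuing position by position gives *tukasfe; check it forward:
Takaiar: *tukasfe > tuhasfe > tuhesfe  (by intervocalic lenition, vowel merger)
Esvasi: *tukasfe > sukasfe > sokasfe  (by unconditioned shift, vowel merger)
*tukasfe is the unique common source.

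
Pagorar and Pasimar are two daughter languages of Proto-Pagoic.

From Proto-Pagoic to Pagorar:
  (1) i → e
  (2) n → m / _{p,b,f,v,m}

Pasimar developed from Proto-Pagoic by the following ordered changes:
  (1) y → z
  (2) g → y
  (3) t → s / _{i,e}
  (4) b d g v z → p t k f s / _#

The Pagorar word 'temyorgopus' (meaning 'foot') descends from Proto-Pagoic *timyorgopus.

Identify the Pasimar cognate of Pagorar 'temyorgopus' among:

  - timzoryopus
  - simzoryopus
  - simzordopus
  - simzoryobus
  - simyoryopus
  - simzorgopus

simzoryopus

Pasimar: start from *timyorgopus.
  rule 1 (unconditioned shift): timyorgopus → timzorgopus
  rule 2 (unconditioned shift): timzorgopus → timzoryopus
  rule 3 (palatalisation): timzoryopus → simzoryopus
  rule 4: no change — simzoryopus
  ⇒ Pasimar simzoryopus
The other candidates each miss or misapply at least one Pasimar change.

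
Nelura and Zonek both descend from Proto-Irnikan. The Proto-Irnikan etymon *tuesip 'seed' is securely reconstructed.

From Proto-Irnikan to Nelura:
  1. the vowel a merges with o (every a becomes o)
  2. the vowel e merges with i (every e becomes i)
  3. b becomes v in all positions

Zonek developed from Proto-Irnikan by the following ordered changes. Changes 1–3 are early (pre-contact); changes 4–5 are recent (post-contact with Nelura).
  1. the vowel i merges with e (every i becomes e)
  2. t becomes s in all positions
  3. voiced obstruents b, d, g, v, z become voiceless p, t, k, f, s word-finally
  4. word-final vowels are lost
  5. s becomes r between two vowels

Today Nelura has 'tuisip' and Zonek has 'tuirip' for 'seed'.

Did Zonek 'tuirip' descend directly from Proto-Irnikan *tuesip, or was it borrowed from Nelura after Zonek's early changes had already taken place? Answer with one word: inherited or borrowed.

If inherited, *tuesip would pass through all of Zonek's changes:
Zonek: start from *tuesip.
  rule 1 (vowel merger): tuesip → tuesep
  rule 2 (unconditioned shift): tuesep → suesep
  rule 3: no change — suesep
  rule 4: no change — suesep
  rule 5 (rhotacism): suesep → suerep
  ⇒ Zonek suerep
If borrowed from Nelura 'tuisip' after the early changes, it would undergo only the recent ones:
  rule 4 (apocope): no change (tuisip)
  rule 5 (rhotacism): tuisip → tuirip
  ⇒ as a loan: tuirip
Zonek 'tuirip' matches the loan outcome 'tuirip', not the inherited 'suerep' — it skipped the early Zonek changes, so it was borrowed from Nelura.

borrowed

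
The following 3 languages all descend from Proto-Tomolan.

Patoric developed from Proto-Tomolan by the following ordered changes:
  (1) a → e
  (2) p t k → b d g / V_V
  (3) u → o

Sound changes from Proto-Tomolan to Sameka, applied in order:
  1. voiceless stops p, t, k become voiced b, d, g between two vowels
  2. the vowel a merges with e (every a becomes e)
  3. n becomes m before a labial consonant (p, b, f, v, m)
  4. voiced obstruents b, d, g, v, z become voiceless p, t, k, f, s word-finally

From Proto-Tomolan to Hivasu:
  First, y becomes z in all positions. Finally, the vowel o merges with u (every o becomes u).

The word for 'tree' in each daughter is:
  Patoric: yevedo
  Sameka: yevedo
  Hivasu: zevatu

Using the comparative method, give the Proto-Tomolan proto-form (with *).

*yevato

Position 1: Patoric has y, Sameka has y, Hivasu has z. Patoric preserves y here (none of its changes turn any other segment into y), so the proto-segment is *y.
Position 5: Patoric has d, Sameka has d, Hivasu has t. Hivasu preserves t here (none of its changes turn any other segment into t), so the proto-segment is *t.
Position 4: Patoric has e, Sameka has e, Hivasu has a. Hivasu preserves a here (none of its changes turn any other segment into a), so the proto-segment is *a.
This points to *yevato. Verify forward in each daughter:
Patoric: start from *yevato.
  rule 1 (vowel merger): yevato → yeveto
  rule 2 (intervocalic voicing): yeveto → yevedo
  rule 3: no change — yevedo
  ⇒ Patoric yevedo
Sameka: *yevato
  yevato → yevado   [intervocalic voicing]
  yevado → yevedo   [vowel merger]
  yevedo (rule 3 does not apply)
  yevedo (rule 4 does not apply)
  giving Sameka yevedo.
Hivasu: start from *yevato.
  rule 1 (unconditioned shift): yevato → zevato
  rule 2 (vowel merger): zevato → zevatu
  ⇒ Hivasu zevatu
No other proto-form is consistent with every reflex, so the reconstruction is *yevato.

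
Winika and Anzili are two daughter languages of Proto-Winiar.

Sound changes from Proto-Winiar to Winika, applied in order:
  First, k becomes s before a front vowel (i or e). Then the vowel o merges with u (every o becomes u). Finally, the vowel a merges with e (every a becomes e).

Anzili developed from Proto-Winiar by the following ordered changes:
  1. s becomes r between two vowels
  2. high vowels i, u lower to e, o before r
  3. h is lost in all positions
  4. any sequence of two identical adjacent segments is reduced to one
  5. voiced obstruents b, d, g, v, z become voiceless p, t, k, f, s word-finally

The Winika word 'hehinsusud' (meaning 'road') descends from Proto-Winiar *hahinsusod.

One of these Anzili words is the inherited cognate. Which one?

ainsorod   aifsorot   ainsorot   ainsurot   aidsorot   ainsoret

ainsorot

Anzili: *hahinsusod
  hahinsusod → hahinsurod   [rhotacism]
  hahinsurod → hahinsorod   [pre-rhotic lowering]
  hahinsorod → ainsorod   [h-loss]
  ainsorod (rule 4 does not apply)
  ainsorod → ainsorot   [final devoicing]
  giving Anzili ainsorot.
Among the options, 'ainsorot' alone shows every Anzili change applied in order.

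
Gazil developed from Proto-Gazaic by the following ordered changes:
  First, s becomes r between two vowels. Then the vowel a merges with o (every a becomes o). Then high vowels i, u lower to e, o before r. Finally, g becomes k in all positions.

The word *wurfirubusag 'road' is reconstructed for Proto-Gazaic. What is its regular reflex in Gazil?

worferuborok

Gazil: *wurfirubusag > wurfiruburag > wurfiruburog > worferuborog > worferuborok  (by rhotacism, vowel merger, pre-rhotic lowering, unconditioned shift)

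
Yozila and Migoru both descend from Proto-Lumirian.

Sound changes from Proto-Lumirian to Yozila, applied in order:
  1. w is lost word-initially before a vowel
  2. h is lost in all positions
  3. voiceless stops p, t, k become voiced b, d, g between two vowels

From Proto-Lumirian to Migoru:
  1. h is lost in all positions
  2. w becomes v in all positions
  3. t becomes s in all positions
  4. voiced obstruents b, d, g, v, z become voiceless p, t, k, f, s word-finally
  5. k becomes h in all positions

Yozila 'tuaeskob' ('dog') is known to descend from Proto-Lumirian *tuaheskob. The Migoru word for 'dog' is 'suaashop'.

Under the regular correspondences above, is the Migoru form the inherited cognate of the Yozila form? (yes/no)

Derive the expected Migoru reflex of *tuaheskob:
Migoru: start from *tuaheskob.
  rule 1 (h-loss): tuaheskob → tuaeskob
  rule 2: no change — tuaeskob
  rule 3 (unconditioned shift): tuaeskob → suaeskob
  rule 4 (final devoicing): suaeskob → suaeskop
  rule 5 (unconditioned shift): suaeskop → suaeshop
  ⇒ Migoru suaeshop
The regular Migoru reflex would be 'suaeshop', but the attested form is 'suaashop'. The correspondence is irregular, so they are not cognates (the Migoru form has a different source).

no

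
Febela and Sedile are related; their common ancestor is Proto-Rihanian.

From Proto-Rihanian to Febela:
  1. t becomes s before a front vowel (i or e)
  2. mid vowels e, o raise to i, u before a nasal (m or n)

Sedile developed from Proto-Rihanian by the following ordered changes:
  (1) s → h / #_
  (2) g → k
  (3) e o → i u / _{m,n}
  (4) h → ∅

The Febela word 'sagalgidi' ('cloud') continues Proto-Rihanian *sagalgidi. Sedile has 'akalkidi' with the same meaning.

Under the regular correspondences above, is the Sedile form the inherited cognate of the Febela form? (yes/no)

Derive the expected Sedile reflex of *sagalgidi:
Sedile: *sagalgidi > hagalgidi > hakalkidi > akalkidi  (by debuccalisation, unconditioned shift, h-loss)
Sedile 'akalkidi' matches the regular reflex exactly, so the pair is cognate.

yes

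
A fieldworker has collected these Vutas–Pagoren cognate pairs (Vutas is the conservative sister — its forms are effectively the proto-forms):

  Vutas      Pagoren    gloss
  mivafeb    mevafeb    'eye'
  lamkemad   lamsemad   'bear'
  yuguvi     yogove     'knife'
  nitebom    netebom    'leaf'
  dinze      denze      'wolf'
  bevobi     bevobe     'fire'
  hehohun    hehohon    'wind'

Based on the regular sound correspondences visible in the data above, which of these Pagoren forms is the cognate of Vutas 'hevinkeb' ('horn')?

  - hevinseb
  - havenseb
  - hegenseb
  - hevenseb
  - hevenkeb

hevenseb

dinze ~ denze — Vutas i corresponds to Pagoren e after a consonant, before a nasal.
lamkemad ~ lamsemad — Vutas k corresponds to Pagoren s after a consonant, before a front vowel.
Applying these to Vutas 'hevinkeb':
  hevinkeb → hevenkeb   (i→e after a consonant, before a nasal)
  hevenkeb → hevenseb   (k→s after a consonant, before a front vowel)
So the Pagoren cognate is 'hevenseb'.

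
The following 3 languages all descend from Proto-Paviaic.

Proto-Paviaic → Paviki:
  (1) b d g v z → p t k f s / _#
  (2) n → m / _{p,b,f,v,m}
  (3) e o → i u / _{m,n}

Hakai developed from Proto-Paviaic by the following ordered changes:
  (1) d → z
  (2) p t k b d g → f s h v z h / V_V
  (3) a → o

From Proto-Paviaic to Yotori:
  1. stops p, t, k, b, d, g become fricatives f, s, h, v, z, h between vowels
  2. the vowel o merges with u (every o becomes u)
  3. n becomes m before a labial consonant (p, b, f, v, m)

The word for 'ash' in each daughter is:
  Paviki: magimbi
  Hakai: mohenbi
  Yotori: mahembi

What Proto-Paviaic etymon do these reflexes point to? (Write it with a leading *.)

Position 4: Paviki has i, Hakai has e, Yotori has e. Hakai preserves e here (none of its changes turn any other segment into e), so the proto-segment is *e.
Position 2: Paviki has a, Hakai has o, Yotori has a. Paviki preserves a here (none of its changes turn any other segment into a), so the proto-segment is *a.
Verify the candidate proto-form against each daughter:
Paviki: start from *magenbi.
  rule 1: no change — magenbi
  rule 2 (nasal place assimilation): magenbi → magembi
  rule 3 (pre-nasal raising): magembi → magimbi
  ⇒ Paviki magimbi
Hakai: start from *magenbi.
  rule 1: no change — magenbi
  rule 2 (intervocalic lenition): magenbi → mahenbi
  rule 3 (vowel merger): mahenbi → mohenbi
  ⇒ Hakai mohenbi
Yotori: *magenbi
  magenbi → mahenbi   [intervocalic lenition]
  mahenbi (rule 2 does not apply)
  mahenbi → mahembi   [nasal place assimilation]
  giving Yotori mahembi.
*magenbi is the unique common source.

*magenbi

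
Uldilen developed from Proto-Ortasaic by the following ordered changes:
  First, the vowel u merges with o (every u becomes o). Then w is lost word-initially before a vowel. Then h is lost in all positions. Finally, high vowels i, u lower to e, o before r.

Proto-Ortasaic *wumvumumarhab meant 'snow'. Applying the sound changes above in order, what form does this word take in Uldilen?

Uldilen: *wumvumumarhab
  wumvumumarhab → womvomomarhab   [vowel merger]
  womvomomarhab → omvomomarhab   [glide loss]
  omvomomarhab → omvomomarab   [h-loss]
  omvomomarab (rule 4 does not apply)
  giving Uldilen omvomomarab.

omvomomarab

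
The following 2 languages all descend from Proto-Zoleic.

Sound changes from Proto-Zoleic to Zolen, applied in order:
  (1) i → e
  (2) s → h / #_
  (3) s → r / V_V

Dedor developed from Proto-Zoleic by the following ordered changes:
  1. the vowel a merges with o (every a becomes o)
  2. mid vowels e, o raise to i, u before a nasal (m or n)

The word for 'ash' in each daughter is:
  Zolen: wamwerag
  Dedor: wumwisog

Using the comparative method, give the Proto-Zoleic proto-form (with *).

Position 6: Zolen has r, Dedor has s. Dedor preserves s here (none of its changes turn any other segment into s), so the proto-segment is *s.
Position 2: Zolen has a, Dedor has u. Zolen preserves a here (none of its changes turn any other segment into a), so the proto-segment is *a.
Verify the candidate proto-form against each daughter:
Zolen: start from *wamwisag.
  rule 1 (vowel merger): wamwisag → wamwesag
  rule 2: no change — wamwesag
  rule 3 (rhotacism): wamwesag → wamwerag
  ⇒ Zolen wamwerag
Dedor: start from *wamwisag.
  rule 1 (vowel merger): wamwisag → womwisog
  rule 2 (pre-nasal raising): womwisog → wumwisog
  ⇒ Dedor wumwisog
*wamwisag is the unique common source.

*wamwisag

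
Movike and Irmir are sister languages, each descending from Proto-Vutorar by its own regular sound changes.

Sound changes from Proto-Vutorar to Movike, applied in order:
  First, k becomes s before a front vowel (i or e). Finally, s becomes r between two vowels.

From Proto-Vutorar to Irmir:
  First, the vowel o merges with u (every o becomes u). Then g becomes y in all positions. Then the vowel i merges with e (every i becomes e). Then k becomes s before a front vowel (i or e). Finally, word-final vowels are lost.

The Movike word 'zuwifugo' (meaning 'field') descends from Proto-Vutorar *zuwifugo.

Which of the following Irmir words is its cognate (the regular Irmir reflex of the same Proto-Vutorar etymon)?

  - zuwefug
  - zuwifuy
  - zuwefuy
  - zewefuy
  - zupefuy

zuwefuy

Irmir: *zuwifugo
  zuwifugo → zuwifugu   [vowel merger]
  zuwifugu → zuwifuyu   [unconditioned shift]
  zuwifuyu → zuwefuyu   [vowel merger]
  zuwefuyu (rule 4 does not apply)
  zuwefuyu → zuwefuy   [apocope]
  giving Irmir zuwefuy.
The other candidates each miss or misapply at least one Irmir change.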